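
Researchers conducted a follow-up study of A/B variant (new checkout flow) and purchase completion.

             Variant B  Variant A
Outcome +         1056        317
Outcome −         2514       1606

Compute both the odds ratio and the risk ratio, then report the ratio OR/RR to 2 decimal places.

Reading the table with exposure as columns: a = 1056 (Variant B, case), b = 2514 (Variant B, non-case), c = 317 (Variant A, case), d = 1606.
OR = (1056·1606)/(2514·317) = 1695936/796938 = 2.12807
Risk in exposed = 1056/3570 = 0.29580; risk in unexposed = 317/1923 = 0.16485; RR = 1.79439
OR/RR = 2.12807 / 1.79439 = 1.18596
The outcome is not rare, so the OR lies further from 1 than the RR.

1.19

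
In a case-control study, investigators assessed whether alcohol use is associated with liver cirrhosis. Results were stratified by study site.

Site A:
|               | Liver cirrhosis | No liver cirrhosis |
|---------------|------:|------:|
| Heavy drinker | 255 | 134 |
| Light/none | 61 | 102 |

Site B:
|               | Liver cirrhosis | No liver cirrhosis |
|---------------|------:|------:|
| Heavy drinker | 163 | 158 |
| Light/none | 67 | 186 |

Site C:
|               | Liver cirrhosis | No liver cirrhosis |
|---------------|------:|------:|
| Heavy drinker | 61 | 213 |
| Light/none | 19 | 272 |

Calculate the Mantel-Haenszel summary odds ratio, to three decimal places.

OR_MH = Σ(aᵢdᵢ/nᵢ) / Σ(bᵢcᵢ/nᵢ), where nᵢ is the stratum total.
Stratum 1 (Site A): n = 552; a·d/n = 255·102/552 = 47.1196; b·c/n = 134·61/552 = 14.8080
Stratum 2 (Site B): n = 574; a·d/n = 163·186/574 = 52.8188; b·c/n = 158·67/574 = 18.4425
Stratum 3 (Site C): n = 565; a·d/n = 61·272/565 = 29.3664; b·c/n = 213·19/565 = 7.1628
OR_MH = (47.1196 + 52.8188 + 29.3664) / (14.8080 + 18.4425 + 7.1628) = 129.3048 / 40.4133 = 3.19956

3.200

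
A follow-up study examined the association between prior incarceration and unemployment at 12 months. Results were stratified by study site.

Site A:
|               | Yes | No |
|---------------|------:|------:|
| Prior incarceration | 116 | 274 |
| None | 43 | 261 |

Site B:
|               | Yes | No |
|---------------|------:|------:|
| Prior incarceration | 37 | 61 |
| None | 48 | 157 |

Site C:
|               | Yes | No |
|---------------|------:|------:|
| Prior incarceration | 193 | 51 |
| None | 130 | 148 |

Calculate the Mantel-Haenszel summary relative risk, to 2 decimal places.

1.78

RR_MH = Σ(aᵢ·n₀ᵢ/nᵢ) / Σ(cᵢ·n₁ᵢ/nᵢ), with n₁ᵢ = aᵢ+bᵢ (exposed), n₀ᵢ = cᵢ+dᵢ (unexposed), nᵢ = n₁ᵢ+n₀ᵢ.
Stratum 1 (Site A): n₁ = 390, n₀ = 304, n = 694; a·n₀/n = 116·304/694 = 50.8127; c·n₁/n = 43·390/694 = 24.1643
Stratum 2 (Site B): n₁ = 98, n₀ = 205, n = 303; a·n₀/n = 37·205/303 = 25.0330; c·n₁/n = 48·98/303 = 15.5248
Stratum 3 (Site C): n₁ = 244, n₀ = 278, n = 522; a·n₀/n = 193·278/522 = 102.7854; c·n₁/n = 130·244/522 = 60.7663
RR_MH = (50.8127 + 25.0330 + 102.7854) / (24.1643 + 15.5248 + 60.7663) = 178.6311 / 100.4553 = 1.77822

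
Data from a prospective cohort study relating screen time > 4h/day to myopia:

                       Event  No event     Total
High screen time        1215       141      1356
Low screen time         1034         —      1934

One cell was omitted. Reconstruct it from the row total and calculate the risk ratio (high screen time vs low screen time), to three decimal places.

1.676

The missing cell is in the unexposed row: 1934 − 1034 = 900.
So a = 1215, b = 141, c = 1034, d = 900.
RR = [a/(a+b)] / [c/(c+d)] = (1215/1356) / (1034/1934) = 0.89602/0.53464 = 1.67592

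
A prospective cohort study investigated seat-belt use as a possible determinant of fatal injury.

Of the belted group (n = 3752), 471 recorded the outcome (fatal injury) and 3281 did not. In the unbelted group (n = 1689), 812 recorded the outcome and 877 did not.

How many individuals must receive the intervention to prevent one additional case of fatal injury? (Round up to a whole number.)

Risk in treated group = 471/3752 = 0.12553; risk in control = 812/1689 = 0.48076.
Absolute risk reduction = 0.48076 − 0.12553 = 0.35522
NNT = 1 / ARR = 1 / 0.35522 = 2.815 → round up → 3

3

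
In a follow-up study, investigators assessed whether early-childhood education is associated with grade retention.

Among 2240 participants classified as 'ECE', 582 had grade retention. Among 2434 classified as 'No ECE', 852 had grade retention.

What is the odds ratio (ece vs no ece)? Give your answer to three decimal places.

From the description: a = 582, b = 1658, c = 852, d = 1582.
OR = (a·d)/(b·c) = (582 × 1582) / (1658 × 852) = 920724 / 1412616 = 0.65179
Exposure is associated with lower odds of grade retention (OR = 0.65 < 1).

0.652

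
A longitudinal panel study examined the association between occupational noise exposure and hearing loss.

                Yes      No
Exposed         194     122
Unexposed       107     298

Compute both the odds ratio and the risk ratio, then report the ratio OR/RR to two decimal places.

1.91

Cells: a = 194, b = 122, c = 107, d = 298.
OR = (194·298)/(122·107) = 57812/13054 = 4.42868
Risk in exposed = 194/316 = 0.61392; risk in unexposed = 107/405 = 0.26420; RR = 2.32373
OR/RR = 4.42868 / 2.32373 = 1.90585
The outcome is not rare, so the OR lies further from 1 than the RR.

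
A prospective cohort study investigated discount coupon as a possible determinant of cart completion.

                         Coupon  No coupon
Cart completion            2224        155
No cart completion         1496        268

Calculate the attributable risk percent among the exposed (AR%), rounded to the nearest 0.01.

Reading the table with exposure as columns: a = 2224 (Coupon, case), b = 1496 (Coupon, non-case), c = 155 (No coupon, case), d = 268.
Risk in exposed = 2224/3720 = 0.59785; risk in unexposed = 155/423 = 0.36643.
RR = 0.59785/0.36643 = 1.63155
AR% = (RR − 1)/RR × 100 = (1.63155 − 1)/1.63155 × 100 = 38.7086%

38.71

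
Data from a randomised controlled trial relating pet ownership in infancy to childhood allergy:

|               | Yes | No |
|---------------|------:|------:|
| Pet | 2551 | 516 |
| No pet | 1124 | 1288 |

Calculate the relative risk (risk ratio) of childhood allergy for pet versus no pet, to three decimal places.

1.785

Cells: a = 2551, b = 516, c = 1124, d = 1288.
Risk in exposed = 2551/3067 = 0.83176; risk in unexposed = 1124/2412 = 0.46600.
RR = 0.83176 / 0.46600 = 1.78487
The risk among the exposed is 1.78 times that among the unexposed.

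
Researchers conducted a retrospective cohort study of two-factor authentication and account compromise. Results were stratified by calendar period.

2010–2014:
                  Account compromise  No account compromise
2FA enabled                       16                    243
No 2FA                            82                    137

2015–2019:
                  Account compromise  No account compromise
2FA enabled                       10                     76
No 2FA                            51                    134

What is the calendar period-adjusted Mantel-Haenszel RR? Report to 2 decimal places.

RR_MH = Σ(aᵢ·n₀ᵢ/nᵢ) / Σ(cᵢ·n₁ᵢ/nᵢ), with n₁ᵢ = aᵢ+bᵢ (exposed), n₀ᵢ = cᵢ+dᵢ (unexposed), nᵢ = n₁ᵢ+n₀ᵢ.
Stratum 1 (2010–2014): n₁ = 259, n₀ = 219, n = 478; a·n₀/n = 16·219/478 = 7.3305; c·n₁/n = 82·259/478 = 44.4310
Stratum 2 (2015–2019): n₁ = 86, n₀ = 185, n = 271; a·n₀/n = 10·185/271 = 6.8266; c·n₁/n = 51·86/271 = 16.1845
RR_MH = (7.3305 + 6.8266) / (44.4310 + 16.1845) = 14.1571 / 60.6155 = 0.23356

0.23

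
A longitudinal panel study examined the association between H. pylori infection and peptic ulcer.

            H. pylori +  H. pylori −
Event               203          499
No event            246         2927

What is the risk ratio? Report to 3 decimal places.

3.104

Reading the table with exposure as columns: a = 203 (H. pylori +, case), b = 246 (H. pylori +, non-case), c = 499 (H. pylori −, case), d = 2927.
Risk in exposed = 203/449 = 0.45212; risk in unexposed = 499/3426 = 0.14565.
RR = 0.45212 / 0.14565 = 3.10411
The risk among the exposed is 3.10 times that among the unexposed.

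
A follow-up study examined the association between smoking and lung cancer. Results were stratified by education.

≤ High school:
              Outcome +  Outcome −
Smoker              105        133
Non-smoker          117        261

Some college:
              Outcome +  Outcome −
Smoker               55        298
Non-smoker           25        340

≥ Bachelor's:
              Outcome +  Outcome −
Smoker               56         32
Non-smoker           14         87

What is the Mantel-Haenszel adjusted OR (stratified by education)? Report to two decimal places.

2.53

OR_MH = Σ(aᵢdᵢ/nᵢ) / Σ(bᵢcᵢ/nᵢ), where nᵢ is the stratum total.
Stratum 1 (≤ High school): n = 616; a·d/n = 105·261/616 = 44.4886; b·c/n = 133·117/616 = 25.2614
Stratum 2 (Some college): n = 718; a·d/n = 55·340/718 = 26.0446; b·c/n = 298·25/718 = 10.3760
Stratum 3 (≥ Bachelor's): n = 189; a·d/n = 56·87/189 = 25.7778; b·c/n = 32·14/189 = 2.3704
OR_MH = (44.4886 + 26.0446 + 25.7778) / (25.2614 + 10.3760 + 2.3704) = 96.3110 / 38.0078 = 2.53398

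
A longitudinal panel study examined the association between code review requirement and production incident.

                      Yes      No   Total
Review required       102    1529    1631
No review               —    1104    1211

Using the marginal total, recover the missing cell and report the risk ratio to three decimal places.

0.708

The missing cell is in the unexposed row: 1211 − 1104 = 107.
So a = 102, b = 1529, c = 107, d = 1104.
RR = [a/(a+b)] / [c/(c+d)] = (102/1631) / (107/1211) = 0.06254/0.08836 = 0.70779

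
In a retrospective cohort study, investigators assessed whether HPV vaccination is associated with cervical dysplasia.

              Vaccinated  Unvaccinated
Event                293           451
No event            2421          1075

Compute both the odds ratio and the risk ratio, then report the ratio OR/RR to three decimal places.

0.790

Reading the table with exposure as columns: a = 293 (Vaccinated, case), b = 2421 (Vaccinated, non-case), c = 451 (Unvaccinated, case), d = 1075.
OR = (293·1075)/(2421·451) = 314975/1091871 = 0.28847
Risk in exposed = 293/2714 = 0.10796; risk in unexposed = 451/1526 = 0.29554; RR = 0.36529
OR/RR = 0.28847 / 0.36529 = 0.78971
The outcome is not rare, so the OR lies further from 1 than the RR.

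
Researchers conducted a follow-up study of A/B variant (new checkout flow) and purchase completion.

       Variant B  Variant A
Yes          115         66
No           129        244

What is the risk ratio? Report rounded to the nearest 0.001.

2.214

Reading the table with exposure as columns: a = 115 (Variant B, case), b = 129 (Variant B, non-case), c = 66 (Variant A, case), d = 244.
Risk in exposed = 115/244 = 0.47131; risk in unexposed = 66/310 = 0.21290.
RR = 0.47131 / 0.21290 = 2.21374
The risk among the exposed is 2.21 times that among the unexposed.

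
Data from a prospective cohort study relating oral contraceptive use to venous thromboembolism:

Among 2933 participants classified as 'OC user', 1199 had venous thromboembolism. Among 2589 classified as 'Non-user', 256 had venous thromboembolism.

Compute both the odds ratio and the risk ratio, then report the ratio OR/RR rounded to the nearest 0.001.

1.524

From the description: a = 1199, b = 1734, c = 256, d = 2333.
OR = (1199·2333)/(1734·256) = 2797267/443904 = 6.30151
Risk in exposed = 1199/2933 = 0.40880; risk in unexposed = 256/2589 = 0.09888; RR = 4.13427
OR/RR = 6.30151 / 4.13427 = 1.52421
The outcome is not rare, so the OR lies further from 1 than the RR.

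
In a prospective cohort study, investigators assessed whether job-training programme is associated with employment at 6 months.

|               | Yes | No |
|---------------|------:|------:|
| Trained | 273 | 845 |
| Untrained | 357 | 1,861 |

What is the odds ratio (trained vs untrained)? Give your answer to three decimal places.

Cells: a = 273, b = 845, c = 357, d = 1861.
OR = (a·d)/(b·c) = (273 × 1861) / (845 × 357) = 508053 / 301665 = 1.68416
The odds of employment at 6 months are about 1.68 times as high in the trained group.

1.684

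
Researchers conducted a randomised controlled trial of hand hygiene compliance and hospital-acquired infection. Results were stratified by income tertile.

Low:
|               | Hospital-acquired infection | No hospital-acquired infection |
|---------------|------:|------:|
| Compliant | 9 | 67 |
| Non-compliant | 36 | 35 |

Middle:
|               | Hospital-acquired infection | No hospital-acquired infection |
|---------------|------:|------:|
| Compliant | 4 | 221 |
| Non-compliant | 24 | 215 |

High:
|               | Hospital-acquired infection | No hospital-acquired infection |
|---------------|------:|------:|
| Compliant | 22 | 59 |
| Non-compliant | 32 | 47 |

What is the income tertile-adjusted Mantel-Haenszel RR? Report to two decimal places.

RR_MH = Σ(aᵢ·n₀ᵢ/nᵢ) / Σ(cᵢ·n₁ᵢ/nᵢ), with n₁ᵢ = aᵢ+bᵢ (exposed), n₀ᵢ = cᵢ+dᵢ (unexposed), nᵢ = n₁ᵢ+n₀ᵢ.
Stratum 1 (Low): n₁ = 76, n₀ = 71, n = 147; a·n₀/n = 9·71/147 = 4.3469; c·n₁/n = 36·76/147 = 18.6122
Stratum 2 (Middle): n₁ = 225, n₀ = 239, n = 464; a·n₀/n = 4·239/464 = 2.0603; c·n₁/n = 24·225/464 = 11.6379
Stratum 3 (High): n₁ = 81, n₀ = 79, n = 160; a·n₀/n = 22·79/160 = 10.8625; c·n₁/n = 32·81/160 = 16.2000
RR_MH = (4.3469 + 2.0603 + 10.8625) / (18.6122 + 11.6379 + 16.2000) = 17.2698 / 46.4502 = 0.37179

0.37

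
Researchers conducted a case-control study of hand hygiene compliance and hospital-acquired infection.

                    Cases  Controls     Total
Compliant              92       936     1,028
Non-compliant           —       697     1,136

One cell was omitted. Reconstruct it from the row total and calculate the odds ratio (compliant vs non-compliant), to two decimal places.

0.16

The missing cell is in the unexposed row: 1136 − 697 = 439.
So a = 92, b = 936, c = 439, d = 697.
OR = (a·d)/(b·c) = (92 × 697) / (936 × 439) = 64124 / 410904 = 0.15606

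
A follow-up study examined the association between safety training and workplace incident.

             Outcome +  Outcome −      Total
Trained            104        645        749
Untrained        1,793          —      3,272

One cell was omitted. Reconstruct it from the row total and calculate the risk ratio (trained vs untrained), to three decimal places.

The missing cell is in the unexposed row: 3272 − 1793 = 1479.
So a = 104, b = 645, c = 1793, d = 1479.
RR = [a/(a+b)] / [c/(c+d)] = (104/749) / (1793/3272) = 0.13885/0.54798 = 0.25339

0.253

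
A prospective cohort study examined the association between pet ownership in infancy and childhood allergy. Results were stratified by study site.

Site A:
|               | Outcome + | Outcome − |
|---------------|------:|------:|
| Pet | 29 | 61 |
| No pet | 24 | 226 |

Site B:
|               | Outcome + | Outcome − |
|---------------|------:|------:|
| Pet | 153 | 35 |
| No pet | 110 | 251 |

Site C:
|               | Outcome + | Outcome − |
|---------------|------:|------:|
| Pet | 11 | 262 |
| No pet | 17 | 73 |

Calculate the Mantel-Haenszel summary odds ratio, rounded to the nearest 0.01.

OR_MH = Σ(aᵢdᵢ/nᵢ) / Σ(bᵢcᵢ/nᵢ), where nᵢ is the stratum total.
Stratum 1 (Site A): n = 340; a·d/n = 29·226/340 = 19.2765; b·c/n = 61·24/340 = 4.3059
Stratum 2 (Site B): n = 549; a·d/n = 153·251/549 = 69.9508; b·c/n = 35·110/549 = 7.0128
Stratum 3 (Site C): n = 363; a·d/n = 11·73/363 = 2.2121; b·c/n = 262·17/363 = 12.2700
OR_MH = (19.2765 + 69.9508 + 2.2121) / (4.3059 + 7.0128 + 12.2700) = 91.4394 / 23.5886 = 3.87642

3.88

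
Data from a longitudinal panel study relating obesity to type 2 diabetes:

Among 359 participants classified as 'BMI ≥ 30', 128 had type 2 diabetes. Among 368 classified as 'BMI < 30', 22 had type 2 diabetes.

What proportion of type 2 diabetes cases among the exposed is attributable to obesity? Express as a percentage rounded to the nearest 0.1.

From the description: a = 128, b = 231, c = 22, d = 346.
Risk in exposed = 128/359 = 0.35655; risk in unexposed = 22/368 = 0.05978.
RR = 0.35655/0.05978 = 5.96404
AR% = (RR − 1)/RR × 100 = (5.96404 − 1)/5.96404 × 100 = 83.2328%

83.2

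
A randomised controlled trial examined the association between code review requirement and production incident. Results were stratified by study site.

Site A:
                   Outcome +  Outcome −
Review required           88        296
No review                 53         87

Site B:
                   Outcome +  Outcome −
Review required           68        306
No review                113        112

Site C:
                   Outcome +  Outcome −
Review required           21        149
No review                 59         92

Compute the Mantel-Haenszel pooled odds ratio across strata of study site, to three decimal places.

OR_MH = Σ(aᵢdᵢ/nᵢ) / Σ(bᵢcᵢ/nᵢ), where nᵢ is the stratum total.
Stratum 1 (Site A): n = 524; a·d/n = 88·87/524 = 14.6107; b·c/n = 296·53/524 = 29.9389
Stratum 2 (Site B): n = 599; a·d/n = 68·112/599 = 12.7145; b·c/n = 306·113/599 = 57.7262
Stratum 3 (Site C): n = 321; a·d/n = 21·92/321 = 6.0187; b·c/n = 149·59/321 = 27.3863
OR_MH = (14.6107 + 12.7145 + 6.0187) / (29.9389 + 57.7262 + 27.3863) = 33.3439 / 115.0514 = 0.28982

0.290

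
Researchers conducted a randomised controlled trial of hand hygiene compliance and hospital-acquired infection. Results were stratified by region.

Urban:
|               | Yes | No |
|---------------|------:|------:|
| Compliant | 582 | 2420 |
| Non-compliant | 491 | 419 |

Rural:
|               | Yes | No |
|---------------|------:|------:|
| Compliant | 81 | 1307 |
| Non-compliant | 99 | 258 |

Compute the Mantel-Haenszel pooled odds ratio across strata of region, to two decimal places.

OR_MH = Σ(aᵢdᵢ/nᵢ) / Σ(bᵢcᵢ/nᵢ), where nᵢ is the stratum total.
Stratum 1 (Urban): n = 3912; a·d/n = 582·419/3912 = 62.3359; b·c/n = 2420·491/3912 = 303.7372
Stratum 2 (Rural): n = 1745; a·d/n = 81·258/1745 = 11.9759; b·c/n = 1307·99/1745 = 74.1507
OR_MH = (62.3359 + 11.9759) / (303.7372 + 74.1507) = 74.3118 / 377.8879 = 0.19665

0.20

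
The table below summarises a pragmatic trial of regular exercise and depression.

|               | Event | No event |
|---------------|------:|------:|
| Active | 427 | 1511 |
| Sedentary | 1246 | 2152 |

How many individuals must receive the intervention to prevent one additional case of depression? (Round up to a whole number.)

7

Risk in treated group = 427/1938 = 0.22033; risk in control = 1246/3398 = 0.36669.
Absolute risk reduction = 0.36669 − 0.22033 = 0.14636
NNT = 1 / ARR = 1 / 0.14636 = 6.833 → round up → 7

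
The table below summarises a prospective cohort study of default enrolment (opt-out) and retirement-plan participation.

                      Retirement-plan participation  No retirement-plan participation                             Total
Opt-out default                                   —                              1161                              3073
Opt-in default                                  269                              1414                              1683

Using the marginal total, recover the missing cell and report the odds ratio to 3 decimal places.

The missing cell is in the exposed row: 3073 − 1161 = 1912.
So a = 1912, b = 1161, c = 269, d = 1414.
OR = (a·d)/(b·c) = (1912 × 1414) / (1161 × 269) = 2703568 / 312309 = 8.65671

8.657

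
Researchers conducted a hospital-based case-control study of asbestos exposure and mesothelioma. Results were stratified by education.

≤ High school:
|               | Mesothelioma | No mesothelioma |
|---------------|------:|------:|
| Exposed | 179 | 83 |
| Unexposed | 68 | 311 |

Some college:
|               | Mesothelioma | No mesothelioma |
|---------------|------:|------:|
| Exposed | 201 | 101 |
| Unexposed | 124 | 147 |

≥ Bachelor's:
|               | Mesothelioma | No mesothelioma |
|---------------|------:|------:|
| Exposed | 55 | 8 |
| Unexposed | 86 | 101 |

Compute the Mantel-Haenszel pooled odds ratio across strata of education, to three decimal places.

OR_MH = Σ(aᵢdᵢ/nᵢ) / Σ(bᵢcᵢ/nᵢ), where nᵢ is the stratum total.
Stratum 1 (≤ High school): n = 641; a·d/n = 179·311/641 = 86.8471; b·c/n = 83·68/641 = 8.8050
Stratum 2 (Some college): n = 573; a·d/n = 201·147/573 = 51.5654; b·c/n = 101·124/573 = 21.8569
Stratum 3 (≥ Bachelor's): n = 250; a·d/n = 55·101/250 = 22.2200; b·c/n = 8·86/250 = 2.7520
OR_MH = (86.8471 + 51.5654 + 22.2200) / (8.8050 + 21.8569 + 2.7520) = 160.6326 / 33.4139 = 4.80736

4.807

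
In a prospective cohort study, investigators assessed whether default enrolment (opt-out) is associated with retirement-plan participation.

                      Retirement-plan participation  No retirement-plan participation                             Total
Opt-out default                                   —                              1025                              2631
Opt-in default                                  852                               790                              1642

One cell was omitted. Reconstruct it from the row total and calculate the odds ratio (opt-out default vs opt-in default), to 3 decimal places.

1.453

The missing cell is in the exposed row: 2631 − 1025 = 1606.
So a = 1606, b = 1025, c = 852, d = 790.
OR = (a·d)/(b·c) = (1606 × 790) / (1025 × 852) = 1268740 / 873300 = 1.45281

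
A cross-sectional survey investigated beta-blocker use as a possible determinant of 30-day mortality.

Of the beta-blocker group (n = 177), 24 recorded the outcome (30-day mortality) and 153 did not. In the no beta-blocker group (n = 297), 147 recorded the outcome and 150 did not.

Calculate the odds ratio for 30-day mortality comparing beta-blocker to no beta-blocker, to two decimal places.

0.16

From the description: a = 24, b = 153, c = 147, d = 150.
OR = (a·d)/(b·c) = (24 × 150) / (153 × 147) = 3600 / 22491 = 0.16006
Exposure is associated with lower odds of 30-day mortality (OR = 0.16 < 1).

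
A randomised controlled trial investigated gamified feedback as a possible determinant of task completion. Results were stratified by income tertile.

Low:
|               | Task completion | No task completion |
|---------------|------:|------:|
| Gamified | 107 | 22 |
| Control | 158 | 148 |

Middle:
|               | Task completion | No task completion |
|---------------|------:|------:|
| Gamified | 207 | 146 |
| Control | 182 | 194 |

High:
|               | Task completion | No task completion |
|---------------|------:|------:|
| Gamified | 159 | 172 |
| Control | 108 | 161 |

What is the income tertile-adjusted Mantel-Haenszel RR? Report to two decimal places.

1.30

RR_MH = Σ(aᵢ·n₀ᵢ/nᵢ) / Σ(cᵢ·n₁ᵢ/nᵢ), with n₁ᵢ = aᵢ+bᵢ (exposed), n₀ᵢ = cᵢ+dᵢ (unexposed), nᵢ = n₁ᵢ+n₀ᵢ.
Stratum 1 (Low): n₁ = 129, n₀ = 306, n = 435; a·n₀/n = 107·306/435 = 75.2690; c·n₁/n = 158·129/435 = 46.8552
Stratum 2 (Middle): n₁ = 353, n₀ = 376, n = 729; a·n₀/n = 207·376/729 = 106.7654; c·n₁/n = 182·353/729 = 88.1289
Stratum 3 (High): n₁ = 331, n₀ = 269, n = 600; a·n₀/n = 159·269/600 = 71.2850; c·n₁/n = 108·331/600 = 59.5800
RR_MH = (75.2690 + 106.7654 + 71.2850) / (46.8552 + 88.1289 + 59.5800) = 253.3194 / 194.5641 = 1.30198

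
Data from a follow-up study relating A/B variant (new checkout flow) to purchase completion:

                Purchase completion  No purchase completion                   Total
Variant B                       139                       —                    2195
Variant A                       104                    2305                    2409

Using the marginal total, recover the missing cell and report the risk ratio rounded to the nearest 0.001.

1.467

The missing cell is in the exposed row: 2195 − 139 = 2056.
So a = 139, b = 2056, c = 104, d = 2305.
RR = [a/(a+b)] / [c/(c+d)] = (139/2195) / (104/2409) = 0.06333/0.04317 = 1.46684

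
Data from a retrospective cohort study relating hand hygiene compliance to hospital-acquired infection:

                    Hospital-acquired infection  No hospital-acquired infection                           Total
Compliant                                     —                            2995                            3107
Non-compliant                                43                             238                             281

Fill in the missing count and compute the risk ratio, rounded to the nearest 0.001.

The missing cell is in the exposed row: 3107 − 2995 = 112.
So a = 112, b = 2995, c = 43, d = 238.
RR = [a/(a+b)] / [c/(c+d)] = (112/3107) / (43/281) = 0.03605/0.15302 = 0.23557

0.236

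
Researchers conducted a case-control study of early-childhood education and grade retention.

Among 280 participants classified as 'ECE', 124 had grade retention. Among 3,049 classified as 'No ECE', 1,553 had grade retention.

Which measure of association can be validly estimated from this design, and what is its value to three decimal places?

0.766

From the description: a = 124, b = 156, c = 1553, d = 1496.
This is a case-control study: participants were sampled on outcome status, so risks in the source population cannot be estimated directly — relative risk is not valid here. The odds ratio is the appropriate measure.
OR = (a·d)/(b·c) = (124 × 1496) / (156 × 1553) = 185504 / 242268 = 0.76570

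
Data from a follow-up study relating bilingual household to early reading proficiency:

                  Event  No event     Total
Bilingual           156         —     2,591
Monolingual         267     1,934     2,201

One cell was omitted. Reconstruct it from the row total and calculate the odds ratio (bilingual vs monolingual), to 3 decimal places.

The missing cell is in the exposed row: 2591 − 156 = 2435.
So a = 156, b = 2435, c = 267, d = 1934.
OR = (a·d)/(b·c) = (156 × 1934) / (2435 × 267) = 301704 / 650145 = 0.46406

0.464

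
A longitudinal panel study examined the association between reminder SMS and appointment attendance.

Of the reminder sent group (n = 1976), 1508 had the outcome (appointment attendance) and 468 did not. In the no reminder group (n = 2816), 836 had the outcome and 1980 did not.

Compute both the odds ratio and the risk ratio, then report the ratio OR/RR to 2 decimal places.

2.97

From the description: a = 1508, b = 468, c = 836, d = 1980.
OR = (1508·1980)/(468·836) = 2985840/391248 = 7.63158
Risk in exposed = 1508/1976 = 0.76316; risk in unexposed = 836/2816 = 0.29688; RR = 2.57064
OR/RR = 7.63158 / 2.57064 = 2.96875
The outcome is not rare, so the OR lies further from 1 than the RR.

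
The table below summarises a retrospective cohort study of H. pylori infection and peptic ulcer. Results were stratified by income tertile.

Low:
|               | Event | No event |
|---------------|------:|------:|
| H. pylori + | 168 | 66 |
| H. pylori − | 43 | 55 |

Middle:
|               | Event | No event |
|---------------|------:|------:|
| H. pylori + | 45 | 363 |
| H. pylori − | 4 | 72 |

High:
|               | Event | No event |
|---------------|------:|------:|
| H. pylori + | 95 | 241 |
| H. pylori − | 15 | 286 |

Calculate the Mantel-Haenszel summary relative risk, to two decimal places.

2.44

RR_MH = Σ(aᵢ·n₀ᵢ/nᵢ) / Σ(cᵢ·n₁ᵢ/nᵢ), with n₁ᵢ = aᵢ+bᵢ (exposed), n₀ᵢ = cᵢ+dᵢ (unexposed), nᵢ = n₁ᵢ+n₀ᵢ.
Stratum 1 (Low): n₁ = 234, n₀ = 98, n = 332; a·n₀/n = 168·98/332 = 49.5904; c·n₁/n = 43·234/332 = 30.3072
Stratum 2 (Middle): n₁ = 408, n₀ = 76, n = 484; a·n₀/n = 45·76/484 = 7.0661; c·n₁/n = 4·408/484 = 3.3719
Stratum 3 (High): n₁ = 336, n₀ = 301, n = 637; a·n₀/n = 95·301/637 = 44.8901; c·n₁/n = 15·336/637 = 7.9121
RR_MH = (49.5904 + 7.0661 + 44.8901) / (30.3072 + 3.3719 + 7.9121) = 101.5466 / 41.5912 = 2.44154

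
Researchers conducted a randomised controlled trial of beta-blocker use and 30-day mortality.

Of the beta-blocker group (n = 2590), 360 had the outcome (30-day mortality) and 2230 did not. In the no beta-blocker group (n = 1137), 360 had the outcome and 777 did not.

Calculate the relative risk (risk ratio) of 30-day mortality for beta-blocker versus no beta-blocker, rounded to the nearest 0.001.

From the description: a = 360, b = 2230, c = 360, d = 777.
Risk in exposed = 360/2590 = 0.13900; risk in unexposed = 360/1137 = 0.31662.
RR = 0.13900 / 0.31662 = 0.43900
The risk is 56% lower among the exposed than among the unexposed.

0.439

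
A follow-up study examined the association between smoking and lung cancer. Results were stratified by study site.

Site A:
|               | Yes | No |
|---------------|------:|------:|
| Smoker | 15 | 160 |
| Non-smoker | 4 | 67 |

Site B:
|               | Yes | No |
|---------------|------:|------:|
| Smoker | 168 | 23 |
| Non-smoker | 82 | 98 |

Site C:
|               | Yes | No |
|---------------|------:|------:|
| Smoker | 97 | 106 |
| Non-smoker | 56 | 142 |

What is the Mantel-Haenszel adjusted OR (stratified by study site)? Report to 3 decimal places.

OR_MH = Σ(aᵢdᵢ/nᵢ) / Σ(bᵢcᵢ/nᵢ), where nᵢ is the stratum total.
Stratum 1 (Site A): n = 246; a·d/n = 15·67/246 = 4.0854; b·c/n = 160·4/246 = 2.6016
Stratum 2 (Site B): n = 371; a·d/n = 168·98/371 = 44.3774; b·c/n = 23·82/371 = 5.0836
Stratum 3 (Site C): n = 401; a·d/n = 97·142/401 = 34.3491; b·c/n = 106·56/401 = 14.8030
OR_MH = (4.0854 + 44.3774 + 34.3491) / (2.6016 + 5.0836 + 14.8030) = 82.8119 / 22.4882 = 3.68246

3.682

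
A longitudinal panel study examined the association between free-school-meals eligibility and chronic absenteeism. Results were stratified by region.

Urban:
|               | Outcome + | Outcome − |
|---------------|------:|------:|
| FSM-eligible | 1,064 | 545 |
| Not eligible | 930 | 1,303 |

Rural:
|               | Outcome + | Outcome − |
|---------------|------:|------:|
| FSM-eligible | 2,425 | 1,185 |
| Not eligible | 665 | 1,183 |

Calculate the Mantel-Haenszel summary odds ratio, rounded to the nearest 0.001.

OR_MH = Σ(aᵢdᵢ/nᵢ) / Σ(bᵢcᵢ/nᵢ), where nᵢ is the stratum total.
Stratum 1 (Urban): n = 3842; a·d/n = 1064·1303/3842 = 360.8516; b·c/n = 545·930/3842 = 131.9235
Stratum 2 (Rural): n = 5458; a·d/n = 2425·1183/5458 = 525.6092; b·c/n = 1185·665/5458 = 144.3798
OR_MH = (360.8516 + 525.6092) / (131.9235 + 144.3798) = 886.4608 / 276.3033 = 3.20829

3.208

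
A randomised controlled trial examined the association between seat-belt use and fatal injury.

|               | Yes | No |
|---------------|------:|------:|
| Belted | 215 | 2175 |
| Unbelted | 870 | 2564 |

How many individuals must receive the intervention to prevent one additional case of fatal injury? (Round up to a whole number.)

7

Risk in treated group = 215/2390 = 0.08996; risk in control = 870/3434 = 0.25335.
Absolute risk reduction = 0.25335 − 0.08996 = 0.16339
NNT = 1 / ARR = 1 / 0.16339 = 6.120 → round up → 7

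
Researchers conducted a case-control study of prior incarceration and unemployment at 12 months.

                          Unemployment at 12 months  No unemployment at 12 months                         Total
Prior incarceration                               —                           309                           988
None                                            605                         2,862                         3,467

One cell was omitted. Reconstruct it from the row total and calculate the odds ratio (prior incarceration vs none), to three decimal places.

10.395

The missing cell is in the exposed row: 988 − 309 = 679.
So a = 679, b = 309, c = 605, d = 2862.
OR = (a·d)/(b·c) = (679 × 2862) / (309 × 605) = 1943298 / 186945 = 10.39503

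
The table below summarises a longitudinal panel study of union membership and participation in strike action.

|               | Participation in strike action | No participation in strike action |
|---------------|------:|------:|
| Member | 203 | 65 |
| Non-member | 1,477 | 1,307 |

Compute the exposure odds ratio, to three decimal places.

2.764

Cells: a = 203, b = 65, c = 1477, d = 1307.
OR = (a·d)/(b·c) = (203 × 1307) / (65 × 1477) = 265321 / 96005 = 2.76362
The odds of participation in strike action are about 2.76 times as high in the member group.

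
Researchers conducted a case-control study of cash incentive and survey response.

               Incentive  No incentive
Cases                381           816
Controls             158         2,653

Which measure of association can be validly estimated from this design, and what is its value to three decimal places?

Reading the table with exposure as columns: a = 381 (Incentive, case), b = 158 (Incentive, non-case), c = 816 (No incentive, case), d = 2653.
This is a case-control study: participants were sampled on outcome status, so risks in the source population cannot be estimated directly — relative risk is not valid here. The odds ratio is the appropriate measure.
OR = (a·d)/(b·c) = (381 × 2653) / (158 × 816) = 1010793 / 128928 = 7.83998

7.840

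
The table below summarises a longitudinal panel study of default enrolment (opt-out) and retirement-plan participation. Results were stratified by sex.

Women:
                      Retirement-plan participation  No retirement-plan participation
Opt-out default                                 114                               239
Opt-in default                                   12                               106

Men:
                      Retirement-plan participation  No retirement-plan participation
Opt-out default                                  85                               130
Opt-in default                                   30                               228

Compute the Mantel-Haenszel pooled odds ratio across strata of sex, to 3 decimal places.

OR_MH = Σ(aᵢdᵢ/nᵢ) / Σ(bᵢcᵢ/nᵢ), where nᵢ is the stratum total.
Stratum 1 (Women): n = 471; a·d/n = 114·106/471 = 25.6561; b·c/n = 239·12/471 = 6.0892
Stratum 2 (Men): n = 473; a·d/n = 85·228/473 = 40.9725; b·c/n = 130·30/473 = 8.2452
OR_MH = (25.6561 + 40.9725) / (6.0892 + 8.2452) = 66.6286 / 14.3344 = 4.64815

4.648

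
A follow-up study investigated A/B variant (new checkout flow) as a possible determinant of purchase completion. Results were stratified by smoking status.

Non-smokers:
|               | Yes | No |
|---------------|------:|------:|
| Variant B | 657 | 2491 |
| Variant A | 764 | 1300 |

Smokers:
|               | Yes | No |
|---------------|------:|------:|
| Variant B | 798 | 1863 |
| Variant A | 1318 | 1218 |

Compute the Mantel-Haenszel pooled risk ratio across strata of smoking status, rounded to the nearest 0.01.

RR_MH = Σ(aᵢ·n₀ᵢ/nᵢ) / Σ(cᵢ·n₁ᵢ/nᵢ), with n₁ᵢ = aᵢ+bᵢ (exposed), n₀ᵢ = cᵢ+dᵢ (unexposed), nᵢ = n₁ᵢ+n₀ᵢ.
Stratum 1 (Non-smokers): n₁ = 3148, n₀ = 2064, n = 5212; a·n₀/n = 657·2064/5212 = 260.1781; c·n₁/n = 764·3148/5212 = 461.4490
Stratum 2 (Smokers): n₁ = 2661, n₀ = 2536, n = 5197; a·n₀/n = 798·2536/5197 = 389.4031; c·n₁/n = 1318·2661/5197 = 674.8505
RR_MH = (260.1781 + 389.4031) / (461.4490 + 674.8505) = 649.5812 / 1136.2995 = 0.57166

0.57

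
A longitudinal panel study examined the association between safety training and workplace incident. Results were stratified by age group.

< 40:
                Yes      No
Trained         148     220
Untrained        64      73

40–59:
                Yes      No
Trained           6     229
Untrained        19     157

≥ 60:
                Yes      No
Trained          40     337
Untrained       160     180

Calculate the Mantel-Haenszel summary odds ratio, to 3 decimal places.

OR_MH = Σ(aᵢdᵢ/nᵢ) / Σ(bᵢcᵢ/nᵢ), where nᵢ is the stratum total.
Stratum 1 (< 40): n = 505; a·d/n = 148·73/505 = 21.3941; b·c/n = 220·64/505 = 27.8812
Stratum 2 (40–59): n = 411; a·d/n = 6·157/411 = 2.2920; b·c/n = 229·19/411 = 10.5864
Stratum 3 (≥ 60): n = 717; a·d/n = 40·180/717 = 10.0418; b·c/n = 337·160/717 = 75.2022
OR_MH = (21.3941 + 2.2920 + 10.0418) / (27.8812 + 10.5864 + 75.2022) = 33.7279 / 113.6698 = 0.29672

0.297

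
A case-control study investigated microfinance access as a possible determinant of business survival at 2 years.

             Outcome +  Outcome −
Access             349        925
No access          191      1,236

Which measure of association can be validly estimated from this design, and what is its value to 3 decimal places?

Cells: a = 349, b = 925, c = 191, d = 1236.
This is a case-control study: participants were sampled on outcome status, so risks in the source population cannot be estimated directly — relative risk is not valid here. The odds ratio is the appropriate measure.
OR = (a·d)/(b·c) = (349 × 1236) / (925 × 191) = 431364 / 176675 = 2.44157

2.442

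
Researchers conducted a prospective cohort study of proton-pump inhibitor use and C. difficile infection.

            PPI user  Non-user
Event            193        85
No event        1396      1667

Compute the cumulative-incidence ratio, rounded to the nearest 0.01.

2.50

Reading the table with exposure as columns: a = 193 (PPI user, case), b = 1396 (PPI user, non-case), c = 85 (Non-user, case), d = 1667.
Risk in exposed = 193/1589 = 0.12146; risk in unexposed = 85/1752 = 0.04852.
RR = 0.12146 / 0.04852 = 2.50351
The risk among the exposed is 2.50 times that among the unexposed.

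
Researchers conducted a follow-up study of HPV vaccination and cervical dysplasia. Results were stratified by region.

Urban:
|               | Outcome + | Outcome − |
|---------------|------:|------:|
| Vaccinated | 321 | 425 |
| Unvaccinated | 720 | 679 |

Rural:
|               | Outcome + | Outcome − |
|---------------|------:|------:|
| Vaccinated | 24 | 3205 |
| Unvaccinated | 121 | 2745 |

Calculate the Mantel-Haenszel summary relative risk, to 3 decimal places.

RR_MH = Σ(aᵢ·n₀ᵢ/nᵢ) / Σ(cᵢ·n₁ᵢ/nᵢ), with n₁ᵢ = aᵢ+bᵢ (exposed), n₀ᵢ = cᵢ+dᵢ (unexposed), nᵢ = n₁ᵢ+n₀ᵢ.
Stratum 1 (Urban): n₁ = 746, n₀ = 1399, n = 2145; a·n₀/n = 321·1399/2145 = 209.3608; c·n₁/n = 720·746/2145 = 250.4056
Stratum 2 (Rural): n₁ = 3229, n₀ = 2866, n = 6095; a·n₀/n = 24·2866/6095 = 11.2853; c·n₁/n = 121·3229/6095 = 64.1032
RR_MH = (209.3608 + 11.2853) / (250.4056 + 64.1032) = 220.6462 / 314.5088 = 0.70156

0.702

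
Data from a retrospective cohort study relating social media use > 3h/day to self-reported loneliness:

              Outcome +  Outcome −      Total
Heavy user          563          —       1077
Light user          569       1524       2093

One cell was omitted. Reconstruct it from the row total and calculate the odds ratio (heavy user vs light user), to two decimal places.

2.93

The missing cell is in the exposed row: 1077 − 563 = 514.
So a = 563, b = 514, c = 569, d = 1524.
OR = (a·d)/(b·c) = (563 × 1524) / (514 × 569) = 858012 / 292466 = 2.93372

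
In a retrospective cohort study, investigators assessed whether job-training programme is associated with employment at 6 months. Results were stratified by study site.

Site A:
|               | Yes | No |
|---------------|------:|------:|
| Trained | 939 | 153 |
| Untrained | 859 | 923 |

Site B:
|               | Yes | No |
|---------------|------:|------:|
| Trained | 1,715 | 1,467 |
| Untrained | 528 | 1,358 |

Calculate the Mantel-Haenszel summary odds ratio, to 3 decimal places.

3.833

OR_MH = Σ(aᵢdᵢ/nᵢ) / Σ(bᵢcᵢ/nᵢ), where nᵢ is the stratum total.
Stratum 1 (Site A): n = 2874; a·d/n = 939·923/2874 = 301.5647; b·c/n = 153·859/2874 = 45.7296
Stratum 2 (Site B): n = 5068; a·d/n = 1715·1358/5068 = 459.5442; b·c/n = 1467·528/5068 = 152.8366
OR_MH = (301.5647 + 459.5442) / (45.7296 + 152.8366) = 761.1089 / 198.5663 = 3.83302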